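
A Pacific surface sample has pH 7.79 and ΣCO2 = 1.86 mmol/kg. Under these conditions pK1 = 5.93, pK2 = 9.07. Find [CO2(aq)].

[CO2*] = 0.0241 mmol/kg

α₀ = 1 / (1 + K1/[H⁺] + K1K2/[H⁺]²) = 1 / (1 + 10^+1.86 + 10^+0.58)
   = 1 / (1 + 72.444 + 3.8019) = 1/77.245 = 0.01295
[CO2*] = α₀ × DIC = 0.01295 × 1.86 = 0.0241 mmol/kg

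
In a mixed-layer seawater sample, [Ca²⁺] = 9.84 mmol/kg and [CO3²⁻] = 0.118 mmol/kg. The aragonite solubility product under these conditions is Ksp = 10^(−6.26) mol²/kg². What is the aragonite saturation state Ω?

Ω = 2.11

Ksp = 10^(−6.26) = 5.495×10^-7
Ω = [Ca²⁺][CO3²⁻]/Ksp = (9.84×10^-3)(0.118×10^-3) / 5.495×10^-7 = 2.11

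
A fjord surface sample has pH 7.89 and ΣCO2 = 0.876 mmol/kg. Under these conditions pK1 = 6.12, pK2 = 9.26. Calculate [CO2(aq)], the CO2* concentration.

[CO2*] = 14.0 μmol/kg

α₀ = 1 / (1 + K1/[H⁺] + K1K2/[H⁺]²) = 1 / (1 + 10^+1.77 + 10^+0.40)
   = 1 / (1 + 58.884 + 2.5119) = 1/62.396 = 0.01603
[CO2*] = α₀ × DIC = 0.01603 × 0.876 = 0.0140 mmol/kg = 14.0 μmol/kg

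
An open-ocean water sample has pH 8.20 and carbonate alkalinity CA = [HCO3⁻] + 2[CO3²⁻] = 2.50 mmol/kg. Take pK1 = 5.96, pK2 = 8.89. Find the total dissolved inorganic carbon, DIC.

CA = [HCO3⁻] + 2[CO3²⁻] = (α₁ + 2α₂)·DIC
At pH 8.20: [H⁺]/K1 = 10^-2.24 = 0.0057544, K2/[H⁺] = 10^-0.69 = 0.20417
α₁ = 1/(1 + 0.0057544 + 0.20417) = 1/1.2099 = 0.8265; α₂ = α₁·K2/[H⁺] = 0.1687
α₁ + 2α₂ = 1.1640
DIC = CA / (α₁ + 2α₂) = 2.50 / 1.1640 = 2.15 mmol/kg

DIC = 2.15 mmol/kg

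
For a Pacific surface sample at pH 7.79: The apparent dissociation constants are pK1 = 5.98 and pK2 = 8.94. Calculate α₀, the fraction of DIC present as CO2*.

α₀ = 1 / (1 + K1/[H⁺] + K1K2/[H⁺]²) = 1 / (1 + 10^+1.81 + 10^+0.66)
   = 1 / (1 + 64.565 + 4.5709) = 1/70.136 = 0.01426

α₀ = 0.0143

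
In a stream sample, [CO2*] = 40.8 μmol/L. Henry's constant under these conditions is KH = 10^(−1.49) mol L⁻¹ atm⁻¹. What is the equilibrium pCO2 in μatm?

pCO2 = 1260 μatm

KH = 10^(−1.49) = 3.236×10^-2 mol L⁻¹ atm⁻¹
pCO2 = [CO2*]/KH = 40.8×10^-6 / 3.236×10^-2 = 1.26×10^-3 atm = 1260 μatm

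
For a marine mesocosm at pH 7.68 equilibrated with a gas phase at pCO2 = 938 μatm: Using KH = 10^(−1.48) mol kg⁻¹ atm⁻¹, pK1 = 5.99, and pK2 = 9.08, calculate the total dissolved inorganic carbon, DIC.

DIC = 1.61 mmol/kg

[CO2*] = KH · pCO2 = 10^(−1.48) × 938×10^-6 = 3.106×10^-5 mol/kg
α₀ = 1/(1 + K1/[H⁺] + K1K2/[H⁺]²) = 1/(1 + 10^+1.69 + 10^+0.29) = 0.01926
DIC = [CO2*]/α₀ = 3.106×10^-5 / 0.01926 = 1.61 mmol/kg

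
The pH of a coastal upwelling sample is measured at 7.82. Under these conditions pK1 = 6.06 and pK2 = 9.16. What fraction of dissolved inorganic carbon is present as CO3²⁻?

α₂ = 1 / (1 + [H⁺]/K2 + [H⁺]²/(K1K2)) = 1 / (1 + 10^+1.34 + 10^-0.42)
   = 1 / (1 + 21.878 + 0.38019) = 1/23.258 = 0.04300

α₂ = 0.0430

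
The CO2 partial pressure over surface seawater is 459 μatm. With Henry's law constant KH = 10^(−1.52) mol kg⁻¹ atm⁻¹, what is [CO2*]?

KH = 10^(−1.52) = 3.020×10^-2 mol kg⁻¹ atm⁻¹
[CO2*] = KH · pCO2 = 3.020×10^-2 × 459×10^-6 atm = 1.39×10^-5 mol/kg

[CO2*] = 13.9 μmol/kg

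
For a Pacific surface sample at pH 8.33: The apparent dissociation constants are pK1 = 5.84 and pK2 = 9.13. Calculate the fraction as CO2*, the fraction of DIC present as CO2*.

α₀ = 0.00279

α₀ = 1 / (1 + K1/[H⁺] + K1K2/[H⁺]²) = 1 / (1 + 10^+2.49 + 10^+1.69)
   = 1 / (1 + 309.03 + 48.978) = 1/359.01 = 0.002785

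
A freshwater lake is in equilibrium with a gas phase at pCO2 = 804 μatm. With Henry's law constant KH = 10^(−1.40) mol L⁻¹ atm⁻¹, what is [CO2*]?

[CO2*] = 32.0 μmol/L

KH = 10^(−1.40) = 3.981×10^-2 mol L⁻¹ atm⁻¹
[CO2*] = KH · pCO2 = 3.981×10^-2 × 804×10^-6 atm = 3.20×10^-5 mol/L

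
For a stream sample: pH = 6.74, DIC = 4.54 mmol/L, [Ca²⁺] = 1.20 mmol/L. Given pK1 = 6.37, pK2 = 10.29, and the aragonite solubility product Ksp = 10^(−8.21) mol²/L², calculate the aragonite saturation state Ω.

Ω = 0.175

α₂ = 1 / (1 + [H⁺]/K2 + [H⁺]²/(K1K2)) = 1 / (1 + 10^+3.55 + 10^+3.18)
   = 1 / (1 + 3548.1 + 1513.6) = 1/5062.7 = 0.0001975
[CO3²⁻] = α₂ × DIC = 0.0001975 × 4.54 = 0.0008968 mmol/L = 0.8968 μmol/L
Ksp = 10^(−8.21) = 6.166×10^-9
Ω = [Ca²⁺][CO3²⁻]/Ksp = (1.20×10^-3)(8.968×10^-7) / 6.166×10^-9 = 0.175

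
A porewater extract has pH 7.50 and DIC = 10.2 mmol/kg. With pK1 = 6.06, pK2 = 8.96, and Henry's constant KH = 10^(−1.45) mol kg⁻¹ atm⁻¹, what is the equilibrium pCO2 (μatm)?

pCO2 = 9750 μatm

α₀ = 1 / (1 + K1/[H⁺] + K1K2/[H⁺]²) = 1 / (1 + 10^+1.44 + 10^-0.02)
   = 1 / (1 + 27.542 + 0.95499) = 1/29.497 = 0.03390
[CO2*] = α₀ × DIC = 0.03390 × 10.2 = 0.3458 mmol/kg
pCO2 = [CO2*]/KH = 3.458×10^-4 / 3.548×10^-2 = 9750 μatm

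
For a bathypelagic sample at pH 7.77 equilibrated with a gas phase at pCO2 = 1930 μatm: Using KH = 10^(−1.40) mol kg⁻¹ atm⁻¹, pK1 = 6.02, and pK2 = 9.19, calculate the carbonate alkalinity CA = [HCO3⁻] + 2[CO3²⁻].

CA = 4.65 mmol/kg

[CO2*] = KH · pCO2 = 10^(−1.40) × 1930×10^-6 = 7.683×10^-5 mol/kg
α₀ = 1/(1 + K1/[H⁺] + K1K2/[H⁺]²) = 1/(1 + 10^+1.75 + 10^+0.33) = 0.01684
DIC = [CO2*]/α₀ = 7.683×10^-5 / 0.01684 = 4.562 mmol/kg
CA = (α₁ + 2α₂)·DIC = (0.9471 + 2×0.03601) × 4.562 = 4.65 mmol/kg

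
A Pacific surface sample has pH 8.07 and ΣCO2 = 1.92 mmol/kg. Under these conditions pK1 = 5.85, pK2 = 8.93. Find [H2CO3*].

α₀ = 1 / (1 + K1/[H⁺] + K1K2/[H⁺]²) = 1 / (1 + 10^+2.22 + 10^+1.36)
   = 1 / (1 + 165.96 + 22.909) = 1/189.87 = 0.005267
[CO2*] = α₀ × DIC = 0.005267 × 1.92 = 0.0101 mmol/kg = 10.1 μmol/kg

[CO2*] = 10.1 μmol/kg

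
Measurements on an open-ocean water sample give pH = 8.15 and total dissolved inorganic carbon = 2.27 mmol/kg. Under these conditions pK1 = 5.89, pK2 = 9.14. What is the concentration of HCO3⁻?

α₁ = 1 / (1 + [H⁺]/K1 + K2/[H⁺]) = 1 / (1 + 10^-2.26 + 10^-0.99)
   = 1 / (1 + 0.0054954 + 0.10233) = 1/1.1078 = 0.9027
[HCO3⁻] = α₁ × DIC = 0.9027 × 2.27 = 2.05 mmol/kg

[HCO3⁻] = 2.05 mmol/kg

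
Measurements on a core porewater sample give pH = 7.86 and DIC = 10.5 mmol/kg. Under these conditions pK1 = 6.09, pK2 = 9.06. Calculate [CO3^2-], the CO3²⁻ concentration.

[CO3²⁻] = 0.613 mmol/kg

α₂ = 1 / (1 + [H⁺]/K2 + [H⁺]²/(K1K2)) = 1 / (1 + 10^+1.20 + 10^-0.57)
   = 1 / (1 + 15.849 + 0.26915) = 1/17.118 = 0.05842
[CO3²⁻] = α₂ × DIC = 0.05842 × 10.5 = 0.613 mmol/kg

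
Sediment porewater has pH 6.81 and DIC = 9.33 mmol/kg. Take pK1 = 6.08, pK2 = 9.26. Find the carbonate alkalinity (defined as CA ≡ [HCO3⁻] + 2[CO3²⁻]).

CA = [HCO3⁻] + 2[CO3²⁻] = (α₁ + 2α₂)·DIC
At pH 6.81: [H⁺]/K1 = 10^-0.73 = 0.18621, K2/[H⁺] = 10^-2.45 = 0.0035481
α₁ = 1/(1 + 0.18621 + 0.0035481) = 1/1.1898 = 0.8405; α₂ = α₁·K2/[H⁺] = 0.002982
α₁ + 2α₂ = 0.8465
CA = 0.8465 × 9.33 = 7.90 mmol/kg

CA = 7.90 mmol/kg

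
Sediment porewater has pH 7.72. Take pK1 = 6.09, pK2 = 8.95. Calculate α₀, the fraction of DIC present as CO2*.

α₀ = 1 / (1 + K1/[H⁺] + K1K2/[H⁺]²) = 1 / (1 + 10^+1.63 + 10^+0.40)
   = 1 / (1 + 42.658 + 2.5119) = 1/46.170 = 0.02166

α₀ = 0.0217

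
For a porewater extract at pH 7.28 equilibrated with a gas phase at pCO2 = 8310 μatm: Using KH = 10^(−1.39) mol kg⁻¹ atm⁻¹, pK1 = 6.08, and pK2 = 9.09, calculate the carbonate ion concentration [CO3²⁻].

[CO2*] = KH · pCO2 = 10^(−1.39) × 8310×10^-6 = 3.385×10^-4 mol/kg
α₀ = 1/(1 + K1/[H⁺] + K1K2/[H⁺]²) = 1/(1 + 10^+1.20 + 10^-0.61) = 0.05850
DIC = [CO2*]/α₀ = 3.385×10^-4 / 0.05850 = 5.787 mmol/kg
[CO3²⁻] = α₂·DIC; α₂ = 0.01436, so [CO3²⁻] = 0.01436 × 5.787 = 0.0831 mmol/kg

[CO3²⁻] = 0.0831 mmol/kg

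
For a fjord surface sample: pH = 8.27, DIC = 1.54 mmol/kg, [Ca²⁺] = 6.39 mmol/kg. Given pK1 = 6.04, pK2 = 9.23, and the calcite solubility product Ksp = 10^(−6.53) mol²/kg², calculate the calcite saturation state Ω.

α₂ = 1 / (1 + [H⁺]/K2 + [H⁺]²/(K1K2)) = 1 / (1 + 10^+0.96 + 10^-1.27)
   = 1 / (1 + 9.1201 + 0.053703) = 1/10.174 = 0.09829
[CO3²⁻] = α₂ × DIC = 0.09829 × 1.54 = 0.1514 mmol/kg
Ksp = 10^(−6.53) = 2.951×10^-7
Ω = [Ca²⁺][CO3²⁻]/Ksp = (6.39×10^-3)(1.514×10^-4) / 2.951×10^-7 = 3.28

Ω = 3.28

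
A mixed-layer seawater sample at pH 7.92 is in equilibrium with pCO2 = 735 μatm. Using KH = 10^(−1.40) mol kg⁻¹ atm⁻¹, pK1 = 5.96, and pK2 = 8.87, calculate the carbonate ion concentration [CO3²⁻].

[CO2*] = KH · pCO2 = 10^(−1.40) × 735×10^-6 = 2.926×10^-5 mol/kg
α₀ = 1/(1 + K1/[H⁺] + K1K2/[H⁺]²) = 1/(1 + 10^+1.96 + 10^+1.01) = 0.009762
DIC = [CO2*]/α₀ = 2.926×10^-5 / 0.009762 = 2.997 mmol/kg
[CO3²⁻] = α₂·DIC; α₂ = 0.09990, so [CO3²⁻] = 0.09990 × 2.997 = 0.299 mmol/kg

[CO3²⁻] = 0.299 mmol/kg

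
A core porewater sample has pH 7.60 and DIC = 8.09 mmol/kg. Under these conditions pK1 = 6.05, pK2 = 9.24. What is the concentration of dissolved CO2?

[CO2*] = 0.217 mmol/kg

α₀ = 1 / (1 + K1/[H⁺] + K1K2/[H⁺]²) = 1 / (1 + 10^+1.55 + 10^-0.09)
   = 1 / (1 + 35.481 + 0.81283) = 1/37.294 = 0.02681
[CO2*] = α₀ × DIC = 0.02681 × 8.09 = 0.217 mmol/kg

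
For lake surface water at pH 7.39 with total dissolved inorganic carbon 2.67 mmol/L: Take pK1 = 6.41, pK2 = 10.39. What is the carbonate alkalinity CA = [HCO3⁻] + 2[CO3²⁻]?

CA = 2.42 mmol/L

CA = [HCO3⁻] + 2[CO3²⁻] = (α₁ + 2α₂)·DIC
At pH 7.39: [H⁺]/K1 = 10^-0.98 = 0.10471, K2/[H⁺] = 10^-3.00 = 0.0010000
α₁ = 1/(1 + 0.10471 + 0.0010000) = 1/1.1057 = 0.9044; α₂ = α₁·K2/[H⁺] = 0.0009044
α₁ + 2α₂ = 0.9062
CA = 0.9062 × 2.67 = 2.42 mmol/L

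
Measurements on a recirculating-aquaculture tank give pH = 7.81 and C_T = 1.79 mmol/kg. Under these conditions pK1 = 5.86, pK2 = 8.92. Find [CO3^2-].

[CO3²⁻] = 0.128 mmol/kg

α₂ = 1 / (1 + [H⁺]/K2 + [H⁺]²/(K1K2)) = 1 / (1 + 10^+1.11 + 10^-0.84)
   = 1 / (1 + 12.882 + 0.14454) = 1/14.027 = 0.07129
[CO3²⁻] = α₂ × DIC = 0.07129 × 1.79 = 0.128 mmol/kg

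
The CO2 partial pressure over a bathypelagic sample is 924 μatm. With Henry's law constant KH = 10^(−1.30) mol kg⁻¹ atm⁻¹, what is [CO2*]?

KH = 10^(−1.30) = 5.012×10^-2 mol kg⁻¹ atm⁻¹
[CO2*] = KH · pCO2 = 5.012×10^-2 × 924×10^-6 atm = 4.63×10^-5 mol/kg

[CO2*] = 46.3 μmol/kg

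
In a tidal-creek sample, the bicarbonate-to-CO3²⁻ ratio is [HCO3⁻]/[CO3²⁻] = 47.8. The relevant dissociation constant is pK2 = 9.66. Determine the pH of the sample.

pH = 7.98

From K2 = [H⁺][CO3²⁻]/[HCO3⁻]:  pH = pK2 − log₁₀([HCO3⁻]/[CO3²⁻])
log₁₀(47.8) = +1.679
pH = 9.66 − (+1.679) = 7.98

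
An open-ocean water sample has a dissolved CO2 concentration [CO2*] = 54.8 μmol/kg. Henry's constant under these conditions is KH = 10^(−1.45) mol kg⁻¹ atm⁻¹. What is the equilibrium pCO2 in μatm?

pCO2 = 1540 μatm

KH = 10^(−1.45) = 3.548×10^-2 mol kg⁻¹ atm⁻¹
pCO2 = [CO2*]/KH = 54.8×10^-6 / 3.548×10^-2 = 1.54×10^-3 atm = 1540 μatm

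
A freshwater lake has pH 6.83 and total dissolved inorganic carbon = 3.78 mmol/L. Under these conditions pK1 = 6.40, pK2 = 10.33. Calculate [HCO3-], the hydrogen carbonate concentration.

[HCO3⁻] = 2.76 mmol/L

α₁ = 1 / (1 + [H⁺]/K1 + K2/[H⁺]) = 1 / (1 + 10^-0.43 + 10^-3.50)
   = 1 / (1 + 0.37154 + 0.00031623) = 1/1.3719 = 0.7289
[HCO3⁻] = α₁ × DIC = 0.7289 × 3.78 = 2.76 mmol/L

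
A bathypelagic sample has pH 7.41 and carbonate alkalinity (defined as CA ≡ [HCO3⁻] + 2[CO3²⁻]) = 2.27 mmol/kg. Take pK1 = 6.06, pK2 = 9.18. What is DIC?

CA = [HCO3⁻] + 2[CO3²⁻] = (α₁ + 2α₂)·DIC
At pH 7.41: [H⁺]/K1 = 10^-1.35 = 0.044668, K2/[H⁺] = 10^-1.77 = 0.016982
α₁ = 1/(1 + 0.044668 + 0.016982) = 1/1.0617 = 0.9419; α₂ = α₁·K2/[H⁺] = 0.01600
α₁ + 2α₂ = 0.9739
DIC = CA / (α₁ + 2α₂) = 2.27 / 0.9739 = 2.33 mmol/kg

DIC = 2.33 mmol/kg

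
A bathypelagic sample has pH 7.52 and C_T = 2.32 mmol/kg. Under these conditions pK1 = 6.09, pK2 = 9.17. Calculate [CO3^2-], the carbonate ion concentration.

α₂ = 1 / (1 + [H⁺]/K2 + [H⁺]²/(K1K2)) = 1 / (1 + 10^+1.65 + 10^+0.22)
   = 1 / (1 + 44.668 + 1.6596) = 1/47.328 = 0.02113
[CO3²⁻] = α₂ × DIC = 0.02113 × 2.32 = 0.0490 mmol/kg

[CO3²⁻] = 0.0490 mmol/kg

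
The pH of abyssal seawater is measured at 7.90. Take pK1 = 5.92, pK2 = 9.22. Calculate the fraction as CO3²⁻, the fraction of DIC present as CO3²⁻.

α₂ = 1 / (1 + [H⁺]/K2 + [H⁺]²/(K1K2)) = 1 / (1 + 10^+1.32 + 10^-0.66)
   = 1 / (1 + 20.893 + 0.21878) = 1/22.112 = 0.04522

α₂ = 0.0452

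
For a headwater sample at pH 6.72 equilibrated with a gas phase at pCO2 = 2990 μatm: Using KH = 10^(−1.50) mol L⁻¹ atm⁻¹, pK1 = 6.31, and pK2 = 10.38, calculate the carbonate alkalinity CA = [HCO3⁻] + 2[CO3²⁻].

[CO2*] = KH · pCO2 = 10^(−1.50) × 2990×10^-6 = 9.455×10^-5 mol/L
α₀ = 1/(1 + K1/[H⁺] + K1K2/[H⁺]²) = 1/(1 + 10^+0.41 + 10^-3.25) = 0.2800
DIC = [CO2*]/α₀ = 9.455×10^-5 / 0.2800 = 0.3376 mmol/L
CA = (α₁ + 2α₂)·DIC = (0.7198 + 2×0.0001575) × 0.3376 = 0.243 mmol/L

CA = 0.243 mmol/L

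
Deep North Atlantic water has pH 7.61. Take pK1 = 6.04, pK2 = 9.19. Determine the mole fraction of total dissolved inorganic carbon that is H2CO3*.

α₀ = 1 / (1 + K1/[H⁺] + K1K2/[H⁺]²) = 1 / (1 + 10^+1.57 + 10^-0.01)
   = 1 / (1 + 37.154 + 0.97724) = 1/39.131 = 0.02556

α₀ = 0.0256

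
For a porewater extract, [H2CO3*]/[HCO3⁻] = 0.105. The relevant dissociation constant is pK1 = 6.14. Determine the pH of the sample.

From K1 = [H⁺][HCO3⁻]/[H2CO3*]:  pH = pK1 − log₁₀([H2CO3*]/[HCO3⁻])
log₁₀(0.105) = -0.979
pH = 6.14 − (-0.979) = 7.12

pH = 7.12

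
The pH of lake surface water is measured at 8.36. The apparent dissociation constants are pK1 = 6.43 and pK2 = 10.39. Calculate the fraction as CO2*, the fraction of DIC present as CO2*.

α₀ = 1 / (1 + K1/[H⁺] + K1K2/[H⁺]²) = 1 / (1 + 10^+1.93 + 10^-0.10)
   = 1 / (1 + 85.114 + 0.79433) = 1/86.908 = 0.01151

α₀ = 0.0115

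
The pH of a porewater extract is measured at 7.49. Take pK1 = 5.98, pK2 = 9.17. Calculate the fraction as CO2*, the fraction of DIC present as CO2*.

α₀ = 1 / (1 + K1/[H⁺] + K1K2/[H⁺]²) = 1 / (1 + 10^+1.51 + 10^-0.17)
   = 1 / (1 + 32.359 + 0.67608) = 1/34.035 = 0.02938

α₀ = 0.0294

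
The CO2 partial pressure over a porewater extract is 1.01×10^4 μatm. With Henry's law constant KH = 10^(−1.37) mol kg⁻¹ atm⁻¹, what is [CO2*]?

KH = 10^(−1.37) = 4.266×10^-2 mol kg⁻¹ atm⁻¹
[CO2*] = KH · pCO2 = 4.266×10^-2 × 1.01×10^4×10^-6 atm = 4.31×10^-4 mol/kg

[CO2*] = 431 μmol/kg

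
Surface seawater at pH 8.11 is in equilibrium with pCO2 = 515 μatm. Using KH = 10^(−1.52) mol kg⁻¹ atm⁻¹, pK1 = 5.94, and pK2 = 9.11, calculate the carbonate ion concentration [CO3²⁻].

[CO3²⁻] = 0.230 mmol/kg

[CO2*] = KH · pCO2 = 10^(−1.52) × 515×10^-6 = 1.555×10^-5 mol/kg
α₀ = 1/(1 + K1/[H⁺] + K1K2/[H⁺]²) = 1/(1 + 10^+2.17 + 10^+1.17) = 0.006109
DIC = [CO2*]/α₀ = 1.555×10^-5 / 0.006109 = 2.546 mmol/kg
[CO3²⁻] = α₂·DIC; α₂ = 0.09035, so [CO3²⁻] = 0.09035 × 2.546 = 0.230 mmol/kg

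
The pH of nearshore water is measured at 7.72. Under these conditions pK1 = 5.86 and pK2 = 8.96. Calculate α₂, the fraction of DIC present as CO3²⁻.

α₂ = 1 / (1 + [H⁺]/K2 + [H⁺]²/(K1K2)) = 1 / (1 + 10^+1.24 + 10^-0.62)
   = 1 / (1 + 17.378 + 0.23988) = 1/18.618 = 0.05371

α₂ = 0.0537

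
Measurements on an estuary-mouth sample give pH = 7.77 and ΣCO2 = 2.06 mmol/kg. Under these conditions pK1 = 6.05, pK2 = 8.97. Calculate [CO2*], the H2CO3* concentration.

[CO2*] = 0.0363 mmol/kg

α₀ = 1 / (1 + K1/[H⁺] + K1K2/[H⁺]²) = 1 / (1 + 10^+1.72 + 10^+0.52)
   = 1 / (1 + 52.481 + 3.3113) = 1/56.792 = 0.01761
[CO2*] = α₀ × DIC = 0.01761 × 2.06 = 0.0363 mmol/kg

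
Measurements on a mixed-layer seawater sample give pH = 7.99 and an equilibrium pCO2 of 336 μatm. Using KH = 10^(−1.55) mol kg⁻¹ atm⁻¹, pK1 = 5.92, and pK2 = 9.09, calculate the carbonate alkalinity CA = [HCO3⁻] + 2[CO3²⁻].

CA = 1.29 mmol/kg

[CO2*] = KH · pCO2 = 10^(−1.55) × 336×10^-6 = 9.470×10^-6 mol/kg
α₀ = 1/(1 + K1/[H⁺] + K1K2/[H⁺]²) = 1/(1 + 10^+2.07 + 10^+0.97) = 0.007823
DIC = [CO2*]/α₀ = 9.470×10^-6 / 0.007823 = 1.210 mmol/kg
CA = (α₁ + 2α₂)·DIC = (0.9192 + 2×0.07301) × 1.210 = 1.29 mmol/kg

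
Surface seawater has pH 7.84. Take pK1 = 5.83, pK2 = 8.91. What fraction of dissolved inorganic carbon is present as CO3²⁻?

α₂ = 1 / (1 + [H⁺]/K2 + [H⁺]²/(K1K2)) = 1 / (1 + 10^+1.07 + 10^-0.94)
   = 1 / (1 + 11.749 + 0.11482) = 1/12.864 = 0.07774

α₂ = 0.0777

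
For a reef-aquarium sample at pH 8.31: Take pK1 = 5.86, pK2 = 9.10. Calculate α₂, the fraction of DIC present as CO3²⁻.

α₂ = 0.139

α₂ = 1 / (1 + [H⁺]/K2 + [H⁺]²/(K1K2)) = 1 / (1 + 10^+0.79 + 10^-1.66)
   = 1 / (1 + 6.1660 + 0.021878) = 1/7.1878 = 0.1391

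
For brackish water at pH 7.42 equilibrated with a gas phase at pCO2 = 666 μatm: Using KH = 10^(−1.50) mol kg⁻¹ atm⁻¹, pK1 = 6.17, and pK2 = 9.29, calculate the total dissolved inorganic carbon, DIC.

DIC = 0.401 mmol/kg

[CO2*] = KH · pCO2 = 10^(−1.50) × 666×10^-6 = 2.106×10^-5 mol/kg
α₀ = 1/(1 + K1/[H⁺] + K1K2/[H⁺]²) = 1/(1 + 10^+1.25 + 10^-0.62) = 0.05257
DIC = [CO2*]/α₀ = 2.106×10^-5 / 0.05257 = 0.401 mmol/kg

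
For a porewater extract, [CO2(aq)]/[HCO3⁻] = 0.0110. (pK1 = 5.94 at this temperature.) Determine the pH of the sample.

pH = 7.90

From K1 = [H⁺][HCO3⁻]/[CO2(aq)]:  pH = pK1 − log₁₀([CO2(aq)]/[HCO3⁻])
log₁₀(0.0110) = -1.959
pH = 5.94 − (-1.959) = 7.90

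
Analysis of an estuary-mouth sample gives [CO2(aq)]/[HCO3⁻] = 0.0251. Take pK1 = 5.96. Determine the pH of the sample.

From K1 = [H⁺][HCO3⁻]/[CO2(aq)]:  pH = pK1 − log₁₀([CO2(aq)]/[HCO3⁻])
log₁₀(0.0251) = -1.600
pH = 5.96 − (-1.600) = 7.56

pH = 7.56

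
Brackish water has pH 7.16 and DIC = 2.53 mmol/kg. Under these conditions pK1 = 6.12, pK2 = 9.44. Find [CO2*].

α₀ = 1 / (1 + K1/[H⁺] + K1K2/[H⁺]²) = 1 / (1 + 10^+1.04 + 10^-1.24)
   = 1 / (1 + 10.965 + 0.057544) = 1/12.022 = 0.08318
[CO2*] = α₀ × DIC = 0.08318 × 2.53 = 0.210 mmol/kg

[CO2*] = 0.210 mmol/kg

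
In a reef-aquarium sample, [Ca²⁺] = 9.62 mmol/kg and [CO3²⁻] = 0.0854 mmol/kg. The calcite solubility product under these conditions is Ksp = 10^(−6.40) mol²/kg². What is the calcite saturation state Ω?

Ω = 2.06

Ksp = 10^(−6.40) = 3.981×10^-7
Ω = [Ca²⁺][CO3²⁻]/Ksp = (9.62×10^-3)(0.0854×10^-3) / 3.981×10^-7 = 2.06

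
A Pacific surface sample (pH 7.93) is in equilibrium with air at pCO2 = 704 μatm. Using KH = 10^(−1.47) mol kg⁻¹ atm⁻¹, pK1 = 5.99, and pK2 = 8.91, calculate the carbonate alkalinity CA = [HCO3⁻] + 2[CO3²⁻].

[CO2*] = KH · pCO2 = 10^(−1.47) × 704×10^-6 = 2.385×10^-5 mol/kg
α₀ = 1/(1 + K1/[H⁺] + K1K2/[H⁺]²) = 1/(1 + 10^+1.94 + 10^+0.96) = 0.01029
DIC = [CO2*]/α₀ = 2.385×10^-5 / 0.01029 = 2.319 mmol/kg
CA = (α₁ + 2α₂)·DIC = (0.8959 + 2×0.09381) × 2.319 = 2.51 mmol/kg

CA = 2.51 mmol/kg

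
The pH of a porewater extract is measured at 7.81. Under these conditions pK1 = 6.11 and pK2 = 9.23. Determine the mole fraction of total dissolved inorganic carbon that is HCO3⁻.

α₁ = 0.945

α₁ = 1 / (1 + [H⁺]/K1 + K2/[H⁺]) = 1 / (1 + 10^-1.70 + 10^-1.42)
   = 1 / (1 + 0.019953 + 0.038019) = 1/1.0580 = 0.9452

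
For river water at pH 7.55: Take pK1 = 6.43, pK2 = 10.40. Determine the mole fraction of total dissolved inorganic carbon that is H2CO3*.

α₀ = 1 / (1 + K1/[H⁺] + K1K2/[H⁺]²) = 1 / (1 + 10^+1.12 + 10^-1.73)
   = 1 / (1 + 13.183 + 0.018621) = 1/14.201 = 0.07042

α₀ = 0.0704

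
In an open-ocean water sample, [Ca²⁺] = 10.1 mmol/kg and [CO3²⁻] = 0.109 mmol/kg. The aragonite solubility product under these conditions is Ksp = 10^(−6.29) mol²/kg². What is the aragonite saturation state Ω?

Ksp = 10^(−6.29) = 5.129×10^-7
Ω = [Ca²⁺][CO3²⁻]/Ksp = (10.1×10^-3)(0.109×10^-3) / 5.129×10^-7 = 2.15

Ω = 2.15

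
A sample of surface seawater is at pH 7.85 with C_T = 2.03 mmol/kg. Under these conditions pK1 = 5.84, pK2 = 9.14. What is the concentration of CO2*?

α₀ = 1 / (1 + K1/[H⁺] + K1K2/[H⁺]²) = 1 / (1 + 10^+2.01 + 10^+0.72)
   = 1 / (1 + 102.33 + 5.2481) = 1/108.58 = 0.009210
[CO2*] = α₀ × DIC = 0.009210 × 2.03 = 0.0187 mmol/kg = 18.7 μmol/kg

[CO2*] = 18.7 μmol/kg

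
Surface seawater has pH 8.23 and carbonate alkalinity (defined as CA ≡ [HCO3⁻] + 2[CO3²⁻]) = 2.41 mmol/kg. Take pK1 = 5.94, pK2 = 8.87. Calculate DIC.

DIC = 2.04 mmol/kg

CA = [HCO3⁻] + 2[CO3²⁻] = (α₁ + 2α₂)·DIC
At pH 8.23: [H⁺]/K1 = 10^-2.29 = 0.0051286, K2/[H⁺] = 10^-0.64 = 0.22909
α₁ = 1/(1 + 0.0051286 + 0.22909) = 1/1.2342 = 0.8102; α₂ = α₁·K2/[H⁺] = 0.1856
α₁ + 2α₂ = 1.1815
DIC = CA / (α₁ + 2α₂) = 2.41 / 1.1815 = 2.04 mmol/kg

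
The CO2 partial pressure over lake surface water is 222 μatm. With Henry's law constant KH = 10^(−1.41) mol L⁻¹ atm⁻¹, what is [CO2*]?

[CO2*] = 8.64 μmol/L

KH = 10^(−1.41) = 3.890×10^-2 mol L⁻¹ atm⁻¹
[CO2*] = KH · pCO2 = 3.890×10^-2 × 222×10^-6 atm = 8.64×10^-6 mol/L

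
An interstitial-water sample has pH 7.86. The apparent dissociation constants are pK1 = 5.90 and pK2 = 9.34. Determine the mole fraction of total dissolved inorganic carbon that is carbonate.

α₂ = 0.0317

α₂ = 1 / (1 + [H⁺]/K2 + [H⁺]²/(K1K2)) = 1 / (1 + 10^+1.48 + 10^-0.48)
   = 1 / (1 + 30.200 + 0.33113) = 1/31.531 = 0.03172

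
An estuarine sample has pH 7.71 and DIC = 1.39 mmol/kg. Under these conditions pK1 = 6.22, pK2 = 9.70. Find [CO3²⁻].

[CO3²⁻] = 13.6 μmol/kg

α₂ = 1 / (1 + [H⁺]/K2 + [H⁺]²/(K1K2)) = 1 / (1 + 10^+1.99 + 10^+0.50)
   = 1 / (1 + 97.724 + 3.1623) = 1/101.89 = 0.009815
[CO3²⁻] = α₂ × DIC = 0.009815 × 1.39 = 0.0136 mmol/kg = 13.6 μmol/kg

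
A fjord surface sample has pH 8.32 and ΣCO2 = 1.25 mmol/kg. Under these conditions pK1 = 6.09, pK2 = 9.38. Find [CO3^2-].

α₂ = 1 / (1 + [H⁺]/K2 + [H⁺]²/(K1K2)) = 1 / (1 + 10^+1.06 + 10^-1.17)
   = 1 / (1 + 11.482 + 0.067608) = 1/12.549 = 0.07969
[CO3²⁻] = α₂ × DIC = 0.07969 × 1.25 = 0.0996 mmol/kg

[CO3²⁻] = 0.0996 mmol/kg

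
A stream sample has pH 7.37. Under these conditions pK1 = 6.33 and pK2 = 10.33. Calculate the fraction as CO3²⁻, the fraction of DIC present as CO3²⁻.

α₂ = 0.00100

α₂ = 1 / (1 + [H⁺]/K2 + [H⁺]²/(K1K2)) = 1 / (1 + 10^+2.96 + 10^+1.92)
   = 1 / (1 + 912.01 + 83.176) = 1/996.19 = 0.001004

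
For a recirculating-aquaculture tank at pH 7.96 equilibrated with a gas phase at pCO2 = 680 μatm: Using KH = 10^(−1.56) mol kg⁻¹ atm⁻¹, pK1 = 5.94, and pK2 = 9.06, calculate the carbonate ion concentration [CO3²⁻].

[CO2*] = KH · pCO2 = 10^(−1.56) × 680×10^-6 = 1.873×10^-5 mol/kg
α₀ = 1/(1 + K1/[H⁺] + K1K2/[H⁺]²) = 1/(1 + 10^+2.02 + 10^+0.92) = 0.008770
DIC = [CO2*]/α₀ = 1.873×10^-5 / 0.008770 = 2.136 mmol/kg
[CO3²⁻] = α₂·DIC; α₂ = 0.07294, so [CO3²⁻] = 0.07294 × 2.136 = 0.156 mmol/kg

[CO3²⁻] = 0.156 mmol/kg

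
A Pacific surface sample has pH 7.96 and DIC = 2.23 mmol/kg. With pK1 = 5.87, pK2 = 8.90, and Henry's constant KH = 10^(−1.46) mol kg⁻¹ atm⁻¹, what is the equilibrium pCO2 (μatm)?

α₀ = 1 / (1 + K1/[H⁺] + K1K2/[H⁺]²) = 1 / (1 + 10^+2.09 + 10^+1.15)
   = 1 / (1 + 123.03 + 14.125) = 1/138.15 = 0.007238
[CO2*] = α₀ × DIC = 0.007238 × 2.23 = 0.01614 mmol/kg = 16.14 μmol/kg
pCO2 = [CO2*]/KH = 1.614×10^-5 / 3.467×10^-2 = 466 μatm

pCO2 = 466 μatm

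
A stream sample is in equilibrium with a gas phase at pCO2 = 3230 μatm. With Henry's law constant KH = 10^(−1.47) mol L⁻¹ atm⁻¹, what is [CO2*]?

KH = 10^(−1.47) = 3.388×10^-2 mol L⁻¹ atm⁻¹
[CO2*] = KH · pCO2 = 3.388×10^-2 × 3230×10^-6 atm = 1.09×10^-4 mol/L

[CO2*] = 109 μmol/L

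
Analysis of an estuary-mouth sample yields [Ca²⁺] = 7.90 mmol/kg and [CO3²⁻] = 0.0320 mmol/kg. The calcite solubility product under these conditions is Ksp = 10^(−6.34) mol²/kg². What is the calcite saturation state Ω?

Ω = 0.553

Ksp = 10^(−6.34) = 4.571×10^-7
Ω = [Ca²⁺][CO3²⁻]/Ksp = (7.90×10^-3)(0.0320×10^-3) / 4.571×10^-7 = 0.553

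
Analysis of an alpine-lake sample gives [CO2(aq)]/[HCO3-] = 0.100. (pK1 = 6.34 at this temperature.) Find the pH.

From K1 = [H⁺][HCO3-]/[CO2(aq)]:  pH = pK1 − log₁₀([CO2(aq)]/[HCO3-])
log₁₀(0.100) = -1.000
pH = 6.34 − (-1.000) = 7.34

pH = 7.34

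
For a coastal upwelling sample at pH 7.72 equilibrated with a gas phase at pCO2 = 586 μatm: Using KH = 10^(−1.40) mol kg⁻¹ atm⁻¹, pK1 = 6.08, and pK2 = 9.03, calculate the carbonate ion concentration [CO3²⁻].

[CO2*] = KH · pCO2 = 10^(−1.40) × 586×10^-6 = 2.333×10^-5 mol/kg
α₀ = 1/(1 + K1/[H⁺] + K1K2/[H⁺]²) = 1/(1 + 10^+1.64 + 10^+0.33) = 0.02137
DIC = [CO2*]/α₀ = 2.333×10^-5 / 0.02137 = 1.092 mmol/kg
[CO3²⁻] = α₂·DIC; α₂ = 0.04569, so [CO3²⁻] = 0.04569 × 1.092 = 0.0499 mmol/kg

[CO3²⁻] = 0.0499 mmol/kg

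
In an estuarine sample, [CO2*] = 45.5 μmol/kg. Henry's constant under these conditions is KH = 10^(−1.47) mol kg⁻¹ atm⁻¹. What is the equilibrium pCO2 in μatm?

KH = 10^(−1.47) = 3.388×10^-2 mol kg⁻¹ atm⁻¹
pCO2 = [CO2*]/KH = 45.5×10^-6 / 3.388×10^-2 = 1.34×10^-3 atm = 1340 μatm

pCO2 = 1340 μatm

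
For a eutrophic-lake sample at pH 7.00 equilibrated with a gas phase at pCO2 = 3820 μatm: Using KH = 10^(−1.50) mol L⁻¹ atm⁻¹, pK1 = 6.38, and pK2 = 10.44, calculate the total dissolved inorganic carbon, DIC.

DIC = 0.625 mmol/L

[CO2*] = KH · pCO2 = 10^(−1.50) × 3820×10^-6 = 1.208×10^-4 mol/L
α₀ = 1/(1 + K1/[H⁺] + K1K2/[H⁺]²) = 1/(1 + 10^+0.62 + 10^-2.82) = 0.1934
DIC = [CO2*]/α₀ = 1.208×10^-4 / 0.1934 = 0.625 mmol/L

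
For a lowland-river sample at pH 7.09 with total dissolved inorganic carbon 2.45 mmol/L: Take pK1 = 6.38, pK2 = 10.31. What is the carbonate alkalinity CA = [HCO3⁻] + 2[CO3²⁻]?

CA = [HCO3⁻] + 2[CO3²⁻] = (α₁ + 2α₂)·DIC
At pH 7.09: [H⁺]/K1 = 10^-0.71 = 0.19498, K2/[H⁺] = 10^-3.22 = 0.00060256
α₁ = 1/(1 + 0.19498 + 0.00060256) = 1/1.1956 = 0.8364; α₂ = α₁·K2/[H⁺] = 0.0005040
α₁ + 2α₂ = 0.8374
CA = 0.8374 × 2.45 = 2.05 mmol/L

CA = 2.05 mmol/L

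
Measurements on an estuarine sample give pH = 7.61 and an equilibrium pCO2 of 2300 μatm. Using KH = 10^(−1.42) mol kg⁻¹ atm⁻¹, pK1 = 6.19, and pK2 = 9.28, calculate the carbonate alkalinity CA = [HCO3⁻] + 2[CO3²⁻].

[CO2*] = KH · pCO2 = 10^(−1.42) × 2300×10^-6 = 8.744×10^-5 mol/kg
α₀ = 1/(1 + K1/[H⁺] + K1K2/[H⁺]²) = 1/(1 + 10^+1.42 + 10^-0.25) = 0.03589
DIC = [CO2*]/α₀ = 8.744×10^-5 / 0.03589 = 2.437 mmol/kg
CA = (α₁ + 2α₂)·DIC = (0.9439 + 2×0.02018) × 2.437 = 2.40 mmol/kg

CA = 2.40 mmol/kg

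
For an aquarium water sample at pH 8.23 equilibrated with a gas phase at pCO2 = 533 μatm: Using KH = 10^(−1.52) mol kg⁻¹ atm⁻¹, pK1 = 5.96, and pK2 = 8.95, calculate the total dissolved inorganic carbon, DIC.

DIC = 3.58 mmol/kg

[CO2*] = KH · pCO2 = 10^(−1.52) × 533×10^-6 = 1.610×10^-5 mol/kg
α₀ = 1/(1 + K1/[H⁺] + K1K2/[H⁺]²) = 1/(1 + 10^+2.27 + 10^+1.55) = 0.004491
DIC = [CO2*]/α₀ = 1.610×10^-5 / 0.004491 = 3.58 mmol/kg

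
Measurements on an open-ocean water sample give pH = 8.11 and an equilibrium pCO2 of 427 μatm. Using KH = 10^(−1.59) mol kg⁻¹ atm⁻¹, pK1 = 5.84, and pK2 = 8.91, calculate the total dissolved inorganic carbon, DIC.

DIC = 2.38 mmol/kg

[CO2*] = KH · pCO2 = 10^(−1.59) × 427×10^-6 = 1.098×10^-5 mol/kg
α₀ = 1/(1 + K1/[H⁺] + K1K2/[H⁺]²) = 1/(1 + 10^+2.27 + 10^+1.47) = 0.004614
DIC = [CO2*]/α₀ = 1.098×10^-5 / 0.004614 = 2.38 mmol/kg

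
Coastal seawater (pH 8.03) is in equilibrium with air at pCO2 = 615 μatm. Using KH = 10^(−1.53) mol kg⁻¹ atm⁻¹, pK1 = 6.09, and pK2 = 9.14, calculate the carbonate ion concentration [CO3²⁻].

[CO3²⁻] = 0.123 mmol/kg

[CO2*] = KH · pCO2 = 10^(−1.53) × 615×10^-6 = 1.815×10^-5 mol/kg
α₀ = 1/(1 + K1/[H⁺] + K1K2/[H⁺]²) = 1/(1 + 10^+1.94 + 10^+0.83) = 0.01054
DIC = [CO2*]/α₀ = 1.815×10^-5 / 0.01054 = 1.722 mmol/kg
[CO3²⁻] = α₂·DIC; α₂ = 0.07127, so [CO3²⁻] = 0.07127 × 1.722 = 0.123 mmol/kg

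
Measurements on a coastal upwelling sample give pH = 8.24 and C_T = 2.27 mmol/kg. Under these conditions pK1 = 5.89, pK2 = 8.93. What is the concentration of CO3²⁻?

α₂ = 1 / (1 + [H⁺]/K2 + [H⁺]²/(K1K2)) = 1 / (1 + 10^+0.69 + 10^-1.66)
   = 1 / (1 + 4.8978 + 0.021878) = 1/5.9197 = 0.1689
[CO3²⁻] = α₂ × DIC = 0.1689 × 2.27 = 0.383 mmol/kg

[CO3²⁻] = 0.383 mmol/kg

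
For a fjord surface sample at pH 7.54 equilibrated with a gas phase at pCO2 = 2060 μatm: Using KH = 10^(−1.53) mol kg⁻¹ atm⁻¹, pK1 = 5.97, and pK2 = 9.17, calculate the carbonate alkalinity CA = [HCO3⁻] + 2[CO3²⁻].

[CO2*] = KH · pCO2 = 10^(−1.53) × 2060×10^-6 = 6.079×10^-5 mol/kg
α₀ = 1/(1 + K1/[H⁺] + K1K2/[H⁺]²) = 1/(1 + 10^+1.57 + 10^-0.06) = 0.02562
DIC = [CO2*]/α₀ = 6.079×10^-5 / 0.02562 = 2.372 mmol/kg
CA = (α₁ + 2α₂)·DIC = (0.9521 + 2×0.02232) × 2.372 = 2.36 mmol/kg

CA = 2.36 mmol/kg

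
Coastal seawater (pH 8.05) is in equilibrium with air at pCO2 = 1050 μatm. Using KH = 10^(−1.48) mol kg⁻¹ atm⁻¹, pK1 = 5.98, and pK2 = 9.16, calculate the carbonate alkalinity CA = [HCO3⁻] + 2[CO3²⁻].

[CO2*] = KH · pCO2 = 10^(−1.48) × 1050×10^-6 = 3.477×10^-5 mol/kg
α₀ = 1/(1 + K1/[H⁺] + K1K2/[H⁺]²) = 1/(1 + 10^+2.07 + 10^+0.96) = 0.007836
DIC = [CO2*]/α₀ = 3.477×10^-5 / 0.007836 = 4.437 mmol/kg
CA = (α₁ + 2α₂)·DIC = (0.9207 + 2×0.07147) × 4.437 = 4.72 mmol/kg

CA = 4.72 mmol/kg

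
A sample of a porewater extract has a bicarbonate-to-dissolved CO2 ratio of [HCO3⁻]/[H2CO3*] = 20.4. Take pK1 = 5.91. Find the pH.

From K1 = [H⁺][HCO3⁻]/[H2CO3*]:  pH = pK1 + log₁₀([HCO3⁻]/[H2CO3*])
log₁₀(20.4) = +1.310
pH = 5.91 + (+1.310) = 7.22

pH = 7.22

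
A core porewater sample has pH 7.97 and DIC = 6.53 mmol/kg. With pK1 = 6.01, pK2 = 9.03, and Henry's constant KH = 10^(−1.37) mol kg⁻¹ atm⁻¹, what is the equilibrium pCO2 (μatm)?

α₀ = 1 / (1 + K1/[H⁺] + K1K2/[H⁺]²) = 1 / (1 + 10^+1.96 + 10^+0.90)
   = 1 / (1 + 91.201 + 7.9433) = 1/100.14 = 0.009986
[CO2*] = α₀ × DIC = 0.009986 × 6.53 = 0.06521 mmol/kg
pCO2 = [CO2*]/KH = 6.521×10^-5 / 4.266×10^-2 = 1530 μatm

pCO2 = 1530 μatm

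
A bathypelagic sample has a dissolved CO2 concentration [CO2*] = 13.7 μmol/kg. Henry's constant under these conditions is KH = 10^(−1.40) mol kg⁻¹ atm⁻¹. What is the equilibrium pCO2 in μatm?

KH = 10^(−1.40) = 3.981×10^-2 mol kg⁻¹ atm⁻¹
pCO2 = [CO2*]/KH = 13.7×10^-6 / 3.981×10^-2 = 3.44×10^-4 atm = 344 μatm

pCO2 = 344 μatm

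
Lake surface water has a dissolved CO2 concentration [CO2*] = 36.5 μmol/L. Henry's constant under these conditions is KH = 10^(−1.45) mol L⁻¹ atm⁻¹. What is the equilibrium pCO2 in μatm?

pCO2 = 1030 μatm

KH = 10^(−1.45) = 3.548×10^-2 mol L⁻¹ atm⁻¹
pCO2 = [CO2*]/KH = 36.5×10^-6 / 3.548×10^-2 = 1.03×10^-3 atm = 1030 μatm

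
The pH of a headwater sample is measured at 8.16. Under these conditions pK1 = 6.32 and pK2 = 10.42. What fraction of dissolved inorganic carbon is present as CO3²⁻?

α₂ = 0.00539

α₂ = 1 / (1 + [H⁺]/K2 + [H⁺]²/(K1K2)) = 1 / (1 + 10^+2.26 + 10^+0.42)
   = 1 / (1 + 181.97 + 2.6303) = 1/185.60 = 0.005388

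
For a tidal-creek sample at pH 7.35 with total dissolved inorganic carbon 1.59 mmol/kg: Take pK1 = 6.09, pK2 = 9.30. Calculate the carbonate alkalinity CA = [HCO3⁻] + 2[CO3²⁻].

CA = [HCO3⁻] + 2[CO3²⁻] = (α₁ + 2α₂)·DIC
At pH 7.35: [H⁺]/K1 = 10^-1.26 = 0.054954, K2/[H⁺] = 10^-1.95 = 0.011220
α₁ = 1/(1 + 0.054954 + 0.011220) = 1/1.0662 = 0.9379; α₂ = α₁·K2/[H⁺] = 0.01052
α₁ + 2α₂ = 0.9590
CA = 0.9590 × 1.59 = 1.52 mmol/kg

CA = 1.52 mmol/kg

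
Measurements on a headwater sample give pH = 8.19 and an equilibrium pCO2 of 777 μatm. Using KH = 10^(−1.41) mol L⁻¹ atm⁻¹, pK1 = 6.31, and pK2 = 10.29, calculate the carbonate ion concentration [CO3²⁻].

[CO2*] = KH · pCO2 = 10^(−1.41) × 777×10^-6 = 3.023×10^-5 mol/L
α₀ = 1/(1 + K1/[H⁺] + K1K2/[H⁺]²) = 1/(1 + 10^+1.88 + 10^-0.22) = 0.01291
DIC = [CO2*]/α₀ = 3.023×10^-5 / 0.01291 = 2.342 mmol/L
[CO3²⁻] = α₂·DIC; α₂ = 0.007779, so [CO3²⁻] = 0.007779 × 2.342 = 0.0182 mmol/L = 18.2 μmol/L

[CO3²⁻] = 18.2 μmol/L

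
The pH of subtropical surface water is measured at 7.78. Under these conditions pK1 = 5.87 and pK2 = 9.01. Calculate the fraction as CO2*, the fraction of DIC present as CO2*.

α₀ = 0.0115

α₀ = 1 / (1 + K1/[H⁺] + K1K2/[H⁺]²) = 1 / (1 + 10^+1.91 + 10^+0.68)
   = 1 / (1 + 81.283 + 4.7863) = 1/87.069 = 0.01149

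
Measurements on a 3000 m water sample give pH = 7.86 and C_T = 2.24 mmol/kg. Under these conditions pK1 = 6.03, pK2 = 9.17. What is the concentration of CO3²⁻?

[CO3²⁻] = 0.103 mmol/kg

α₂ = 1 / (1 + [H⁺]/K2 + [H⁺]²/(K1K2)) = 1 / (1 + 10^+1.31 + 10^-0.52)
   = 1 / (1 + 20.417 + 0.30200) = 1/21.719 = 0.04604
[CO3²⁻] = α₂ × DIC = 0.04604 × 2.24 = 0.103 mmol/kg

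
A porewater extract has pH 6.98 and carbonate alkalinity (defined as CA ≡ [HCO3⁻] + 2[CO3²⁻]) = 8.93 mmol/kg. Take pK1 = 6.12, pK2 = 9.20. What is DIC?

CA = [HCO3⁻] + 2[CO3²⁻] = (α₁ + 2α₂)·DIC
At pH 6.98: [H⁺]/K1 = 10^-0.86 = 0.13804, K2/[H⁺] = 10^-2.22 = 0.0060256
α₁ = 1/(1 + 0.13804 + 0.0060256) = 1/1.1441 = 0.8741; α₂ = α₁·K2/[H⁺] = 0.005267
α₁ + 2α₂ = 0.8846
DIC = CA / (α₁ + 2α₂) = 8.93 / 0.8846 = 10.1 mmol/kg

DIC = 10.1 mmol/kg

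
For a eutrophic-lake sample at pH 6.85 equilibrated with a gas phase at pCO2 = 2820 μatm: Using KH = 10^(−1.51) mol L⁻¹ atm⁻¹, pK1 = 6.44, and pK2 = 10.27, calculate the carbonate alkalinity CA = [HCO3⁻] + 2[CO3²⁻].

[CO2*] = KH · pCO2 = 10^(−1.51) × 2820×10^-6 = 8.715×10^-5 mol/L
α₀ = 1/(1 + K1/[H⁺] + K1K2/[H⁺]²) = 1/(1 + 10^+0.41 + 10^-3.01) = 0.2800
DIC = [CO2*]/α₀ = 8.715×10^-5 / 0.2800 = 0.3112 mmol/L
CA = (α₁ + 2α₂)·DIC = (0.7197 + 2×0.0002736) × 0.3112 = 0.224 mmol/L

CA = 0.224 mmol/L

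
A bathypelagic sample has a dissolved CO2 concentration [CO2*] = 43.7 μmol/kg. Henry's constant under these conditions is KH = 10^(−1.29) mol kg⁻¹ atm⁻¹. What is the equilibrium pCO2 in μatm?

KH = 10^(−1.29) = 5.129×10^-2 mol kg⁻¹ atm⁻¹
pCO2 = [CO2*]/KH = 43.7×10^-6 / 5.129×10^-2 = 8.52×10^-4 atm = 852 μatm

pCO2 = 852 μatm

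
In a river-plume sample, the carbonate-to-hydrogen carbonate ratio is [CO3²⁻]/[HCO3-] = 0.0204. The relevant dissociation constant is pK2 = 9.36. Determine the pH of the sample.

pH = 7.67

From K2 = [H⁺][CO3²⁻]/[HCO3-]:  pH = pK2 + log₁₀([CO3²⁻]/[HCO3-])
log₁₀(0.0204) = -1.690
pH = 9.36 + (-1.690) = 7.67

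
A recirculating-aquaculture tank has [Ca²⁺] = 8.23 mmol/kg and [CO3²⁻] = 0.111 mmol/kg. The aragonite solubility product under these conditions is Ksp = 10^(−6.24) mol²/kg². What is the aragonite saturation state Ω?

Ω = 1.59

Ksp = 10^(−6.24) = 5.754×10^-7
Ω = [Ca²⁺][CO3²⁻]/Ksp = (8.23×10^-3)(0.111×10^-3) / 5.754×10^-7 = 1.59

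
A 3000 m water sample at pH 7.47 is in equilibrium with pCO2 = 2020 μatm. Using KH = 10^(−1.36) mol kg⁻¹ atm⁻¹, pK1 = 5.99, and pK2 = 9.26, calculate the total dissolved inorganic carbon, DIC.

DIC = 2.79 mmol/kg

[CO2*] = KH · pCO2 = 10^(−1.36) × 2020×10^-6 = 8.818×10^-5 mol/kg
α₀ = 1/(1 + K1/[H⁺] + K1K2/[H⁺]²) = 1/(1 + 10^+1.48 + 10^-0.31) = 0.03156
DIC = [CO2*]/α₀ = 8.818×10^-5 / 0.03156 = 2.79 mmol/kg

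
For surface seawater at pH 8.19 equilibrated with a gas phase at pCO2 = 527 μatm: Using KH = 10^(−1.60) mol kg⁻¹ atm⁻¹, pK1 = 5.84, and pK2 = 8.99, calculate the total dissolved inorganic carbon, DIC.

DIC = 3.45 mmol/kg

[CO2*] = KH · pCO2 = 10^(−1.60) × 527×10^-6 = 1.324×10^-5 mol/kg
α₀ = 1/(1 + K1/[H⁺] + K1K2/[H⁺]²) = 1/(1 + 10^+2.35 + 10^+1.55) = 0.003841
DIC = [CO2*]/α₀ = 1.324×10^-5 / 0.003841 = 3.45 mmol/kg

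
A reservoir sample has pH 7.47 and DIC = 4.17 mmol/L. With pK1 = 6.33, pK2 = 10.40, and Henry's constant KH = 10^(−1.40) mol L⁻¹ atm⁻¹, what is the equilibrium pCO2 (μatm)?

α₀ = 1 / (1 + K1/[H⁺] + K1K2/[H⁺]²) = 1 / (1 + 10^+1.14 + 10^-1.79)
   = 1 / (1 + 13.804 + 0.016218) = 1/14.820 = 0.06748
[CO2*] = α₀ × DIC = 0.06748 × 4.17 = 0.2814 mmol/L
pCO2 = [CO2*]/KH = 2.814×10^-4 / 3.981×10^-2 = 7070 μatm

pCO2 = 7070 μatm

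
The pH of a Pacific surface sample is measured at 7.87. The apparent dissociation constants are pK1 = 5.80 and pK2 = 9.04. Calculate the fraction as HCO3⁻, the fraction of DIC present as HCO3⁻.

α₁ = 0.929

α₁ = 1 / (1 + [H⁺]/K1 + K2/[H⁺]) = 1 / (1 + 10^-2.07 + 10^-1.17)
   = 1 / (1 + 0.0085114 + 0.067608) = 1/1.0761 = 0.9293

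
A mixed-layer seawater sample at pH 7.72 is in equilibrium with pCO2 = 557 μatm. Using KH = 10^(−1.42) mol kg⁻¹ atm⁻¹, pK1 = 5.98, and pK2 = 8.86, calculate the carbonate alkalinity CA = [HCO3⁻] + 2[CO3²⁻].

[CO2*] = KH · pCO2 = 10^(−1.42) × 557×10^-6 = 2.118×10^-5 mol/kg
α₀ = 1/(1 + K1/[H⁺] + K1K2/[H⁺]²) = 1/(1 + 10^+1.74 + 10^+0.60) = 0.01668
DIC = [CO2*]/α₀ = 2.118×10^-5 / 0.01668 = 1.269 mmol/kg
CA = (α₁ + 2α₂)·DIC = (0.9169 + 2×0.06642) × 1.269 = 1.33 mmol/kg

CA = 1.33 mmol/kg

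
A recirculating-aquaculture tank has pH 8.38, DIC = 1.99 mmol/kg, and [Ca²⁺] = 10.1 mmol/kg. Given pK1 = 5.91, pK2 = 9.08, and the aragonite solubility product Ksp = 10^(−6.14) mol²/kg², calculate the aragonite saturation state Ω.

Ω = 4.60

α₂ = 1 / (1 + [H⁺]/K2 + [H⁺]²/(K1K2)) = 1 / (1 + 10^+0.70 + 10^-1.77)
   = 1 / (1 + 5.0119 + 0.016982) = 1/6.0289 = 0.1659
[CO3²⁻] = α₂ × DIC = 0.1659 × 1.99 = 0.3301 mmol/kg
Ksp = 10^(−6.14) = 7.244×10^-7
Ω = [Ca²⁺][CO3²⁻]/Ksp = (10.1×10^-3)(3.301×10^-4) / 7.244×10^-7 = 4.60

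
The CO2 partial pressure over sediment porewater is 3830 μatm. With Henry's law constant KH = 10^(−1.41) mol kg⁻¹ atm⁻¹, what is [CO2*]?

[CO2*] = 149 μmol/kg

KH = 10^(−1.41) = 3.890×10^-2 mol kg⁻¹ atm⁻¹
[CO2*] = KH · pCO2 = 3.890×10^-2 × 3830×10^-6 atm = 1.49×10^-4 mol/kg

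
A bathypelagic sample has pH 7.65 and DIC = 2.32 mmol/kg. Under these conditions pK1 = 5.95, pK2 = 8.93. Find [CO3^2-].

α₂ = 1 / (1 + [H⁺]/K2 + [H⁺]²/(K1K2)) = 1 / (1 + 10^+1.28 + 10^-0.42)
   = 1 / (1 + 19.055 + 0.38019) = 1/20.435 = 0.04894
[CO3²⁻] = α₂ × DIC = 0.04894 × 2.32 = 0.114 mmol/kg

[CO3²⁻] = 0.114 mmol/kg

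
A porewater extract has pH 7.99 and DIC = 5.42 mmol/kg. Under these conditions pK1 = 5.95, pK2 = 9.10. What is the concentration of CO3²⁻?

[CO3²⁻] = 0.387 mmol/kg

α₂ = 1 / (1 + [H⁺]/K2 + [H⁺]²/(K1K2)) = 1 / (1 + 10^+1.11 + 10^-0.93)
   = 1 / (1 + 12.882 + 0.11749) = 1/14.000 = 0.07143
[CO3²⁻] = α₂ × DIC = 0.07143 × 5.42 = 0.387 mmol/kg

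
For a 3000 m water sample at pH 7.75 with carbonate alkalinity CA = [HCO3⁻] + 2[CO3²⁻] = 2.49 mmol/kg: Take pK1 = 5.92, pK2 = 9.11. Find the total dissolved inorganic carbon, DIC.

CA = [HCO3⁻] + 2[CO3²⁻] = (α₁ + 2α₂)·DIC
At pH 7.75: [H⁺]/K1 = 10^-1.83 = 0.014791, K2/[H⁺] = 10^-1.36 = 0.043652
α₁ = 1/(1 + 0.014791 + 0.043652) = 1/1.0584 = 0.9448; α₂ = α₁·K2/[H⁺] = 0.04124
α₁ + 2α₂ = 1.0273
DIC = CA / (α₁ + 2α₂) = 2.49 / 1.0273 = 2.42 mmol/kg

DIC = 2.42 mmol/kg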